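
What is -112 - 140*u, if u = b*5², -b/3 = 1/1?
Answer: 10388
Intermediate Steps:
b = -3 (b = -3/1 = -3*1 = -3)
u = -75 (u = -3*5² = -3*25 = -75)
-112 - 140*u = -112 - 140*(-75) = -112 + 10500 = 10388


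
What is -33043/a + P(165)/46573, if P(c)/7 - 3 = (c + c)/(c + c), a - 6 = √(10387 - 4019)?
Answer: 4616823565/147450118 - 33043*√398/1583 ≈ -385.12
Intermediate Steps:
a = 6 + 4*√398 (a = 6 + √(10387 - 4019) = 6 + √6368 = 6 + 4*√398 ≈ 85.800)
P(c) = 28 (P(c) = 21 + 7*((c + c)/(c + c)) = 21 + 7*((2*c)/((2*c))) = 21 + 7*((2*c)*(1/(2*c))) = 21 + 7*1 = 21 + 7 = 28)
-33043/a + P(165)/46573 = -33043/(6 + 4*√398) + 28/46573 = 28/46573 - 33043/(6 + 4*√398)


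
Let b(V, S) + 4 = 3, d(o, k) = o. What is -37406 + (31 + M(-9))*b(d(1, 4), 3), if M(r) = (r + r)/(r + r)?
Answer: -37438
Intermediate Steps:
M(r) = 1 (M(r) = (2*r)/((2*r)) = (2*r)*(1/(2*r)) = 1)
b(V, S) = -1 (b(V, S) = -4 + 3 = -1)
-37406 + (31 + M(-9))*b(d(1, 4), 3) = -37406 + (31 + 1)*(-1) = -37406 + 32*(-1) = -37406 - 32 = -37438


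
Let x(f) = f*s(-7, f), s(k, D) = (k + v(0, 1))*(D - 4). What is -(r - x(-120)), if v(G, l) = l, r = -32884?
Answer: -56396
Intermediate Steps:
s(k, D) = (1 + k)*(-4 + D) (s(k, D) = (k + 1)*(D - 4) = (1 + k)*(-4 + D))
x(f) = f*(24 - 6*f) (x(f) = f*(-4 + f - 4*(-7) + f*(-7)) = f*(-4 + f + 28 - 7*f) = f*(24 - 6*f))
-(r - x(-120)) = -(-32884 - 6*(-120)*(4 - 1*(-120))) = -(-32884 - 6*(-120)*(4 + 120)) = -(-32884 - 6*(-120)*124) = -(-32884 - 1*(-89280)) = -(-32884 + 89280) = -1*56396 = -56396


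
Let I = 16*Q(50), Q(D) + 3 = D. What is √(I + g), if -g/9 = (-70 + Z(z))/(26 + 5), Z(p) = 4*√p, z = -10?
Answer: √(742202 - 1116*I*√10)/31 ≈ 27.791 - 0.066071*I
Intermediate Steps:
Q(D) = -3 + D
g = 630/31 - 36*I*√10/31 (g = -9*(-70 + 4*√(-10))/(26 + 5) = -9*(-70 + 4*(I*√10))/31 = -9*(-70 + 4*I*√10)/31 = -9*(-70/31 + 4*I*√10/31) = 630/31 - 36*I*√10/31 ≈ 20.323 - 3.6723*I)
I = 752 (I = 16*(-3 + 50) = 16*47 = 752)
√(I + g) = √(752 + (630/31 - 36*I*√10/31)) = √(23942/31 - 36*I*√10/31)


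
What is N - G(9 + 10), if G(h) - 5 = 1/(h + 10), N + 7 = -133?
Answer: -4206/29 ≈ -145.03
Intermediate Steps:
N = -140 (N = -7 - 133 = -140)
G(h) = 5 + 1/(10 + h) (G(h) = 5 + 1/(h + 10) = 5 + 1/(10 + h))
N - G(9 + 10) = -140 - (51 + 5*(9 + 10))/(10 + (9 + 10)) = -140 - (51 + 5*19)/(10 + 19) = -140 - (51 + 95)/29 = -140 - 146/29 = -4206/29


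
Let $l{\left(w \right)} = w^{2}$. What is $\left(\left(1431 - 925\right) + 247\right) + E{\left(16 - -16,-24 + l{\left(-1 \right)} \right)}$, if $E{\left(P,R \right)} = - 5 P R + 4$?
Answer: $4437$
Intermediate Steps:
$E{\left(P,R \right)} = 4 - 5 P R$ ($E{\left(P,R \right)} = - 5 P R + 4 = 4 - 5 P R$)
$\left(\left(1431 - 925\right) + 247\right) + E{\left(16 - -16,-24 + l{\left(-1 \right)} \right)} = \left(\left(1431 - 925\right) + 247\right) - \left(-4 + 5 \left(16 - -16\right) \left(-24 + \left(-1\right)^{2}\right)\right) = \left(506 + 247\right) - \left(-4 + 5 \left(16 + 16\right) \left(-24 + 1\right)\right) = 753 - \left(-4 + 160 \left(-23\right)\right) = 753 + \left(4 + 3680\right) = 753 + 3684 = 4437$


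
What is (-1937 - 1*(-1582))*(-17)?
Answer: 6035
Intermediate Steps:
(-1937 - 1*(-1582))*(-17) = (-1937 + 1582)*(-17) = -355*(-17) = 6035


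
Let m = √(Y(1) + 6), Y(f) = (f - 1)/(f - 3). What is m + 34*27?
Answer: 918 + √6 ≈ 920.45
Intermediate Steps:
Y(f) = (-1 + f)/(-3 + f)
m = √6 (m = √((-1 + 1)/(-3 + 1) + 6) = √(0/(-2) + 6) = √(-½*0 + 6) = √(0 + 6) = √6 ≈ 2.4495)
m + 34*27 = √6 + 34*27 = √6 + 918 = 918 + √6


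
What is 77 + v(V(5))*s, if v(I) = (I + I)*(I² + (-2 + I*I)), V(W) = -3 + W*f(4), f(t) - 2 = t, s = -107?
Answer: -8412691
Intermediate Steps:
f(t) = 2 + t
V(W) = -3 + 6*W (V(W) = -3 + W*(2 + 4) = -3 + W*6 = -3 + 6*W)
v(I) = 2*I*(-2 + 2*I²) (v(I) = (2*I)*(I² + (-2 + I²)) = (2*I)*(-2 + 2*I²) = 2*I*(-2 + 2*I²))
77 + v(V(5))*s = 77 + (4*(-3 + 6*5)*(-1 + (-3 + 6*5)²))*(-107) = 77 + (4*(-3 + 30)*(-1 + (-3 + 30)²))*(-107) = 77 + (4*27*(-1 + 27²))*(-107) = 77 + (4*27*(-1 + 729))*(-107) = 77 + (4*27*728)*(-107) = 77 + 78624*(-107) = 77 - 8412768 = -8412691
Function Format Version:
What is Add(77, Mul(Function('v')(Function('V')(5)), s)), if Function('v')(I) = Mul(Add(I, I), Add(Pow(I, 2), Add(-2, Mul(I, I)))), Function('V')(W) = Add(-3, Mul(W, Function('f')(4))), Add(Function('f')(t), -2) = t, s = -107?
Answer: -8412691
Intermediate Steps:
Function('f')(t) = Add(2, t)
Function('V')(W) = Add(-3, Mul(6, W)) (Function('V')(W) = Add(-3, Mul(W, Add(2, 4))) = Add(-3, Mul(W, 6)) = Add(-3, Mul(6, W)))
Function('v')(I) = Mul(2, I, Add(-2, Mul(2, Pow(I, 2)))) (Function('v')(I) = Mul(Mul(2, I), Add(Pow(I, 2), Add(-2, Pow(I, 2)))) = Mul(Mul(2, I), Add(-2, Mul(2, Pow(I, 2)))) = Mul(2, I, Add(-2, Mul(2, Pow(I, 2)))))
Add(77, Mul(Function('v')(Function('V')(5)), s)) = Add(77, Mul(Mul(4, Add(-3, Mul(6, 5)), Add(-1, Pow(Add(-3, Mul(6, 5)), 2))), -107)) = Add(77, Mul(Mul(4, Add(-3, 30), Add(-1, Pow(Add(-3, 30), 2))), -107)) = Add(77, Mul(Mul(4, 27, Add(-1, Pow(27, 2))), -107)) = Add(77, Mul(Mul(4, 27, Add(-1, 729)), -107)) = Add(77, Mul(Mul(4, 27, 728), -107)) = Add(77, Mul(78624, -107)) = Add(77, -8412768) = -8412691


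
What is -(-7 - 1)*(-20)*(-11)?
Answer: 1760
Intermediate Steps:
-(-7 - 1)*(-20)*(-11) = -(-8*(-20))*(-11) = -160*(-11) = -1*(-1760) = 1760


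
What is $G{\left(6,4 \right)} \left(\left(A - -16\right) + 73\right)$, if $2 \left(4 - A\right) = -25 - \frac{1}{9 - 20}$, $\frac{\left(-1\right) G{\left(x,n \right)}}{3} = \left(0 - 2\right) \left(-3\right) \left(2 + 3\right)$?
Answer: $- \frac{104400}{11} \approx -9490.9$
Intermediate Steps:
$G{\left(x,n \right)} = -90$ ($G{\left(x,n \right)} = - 3 \left(0 - 2\right) \left(-3\right) \left(2 + 3\right) = - 3 \left(-2\right) \left(-3\right) 5 = - 3 \cdot 6 \cdot 5 = \left(-3\right) 30 = -90$)
$A = \frac{181}{11}$ ($A = 4 - \frac{-25 - \frac{1}{9 - 20}}{2} = 4 - \frac{-25 - \frac{1}{-11}}{2} = 4 - \frac{-25 - - \frac{1}{11}}{2} = 4 - \frac{-25 + \frac{1}{11}}{2} = 4 - - \frac{137}{11} = 4 + \frac{137}{11} = \frac{181}{11} \approx 16.455$)
$G{\left(6,4 \right)} \left(\left(A - -16\right) + 73\right) = - 90 \left(\left(\frac{181}{11} - -16\right) + 73\right) = - 90 \left(\left(\frac{181}{11} + 16\right) + 73\right) = - 90 \left(\frac{357}{11} + 73\right) = \left(-90\right) \frac{1160}{11} = - \frac{104400}{11}$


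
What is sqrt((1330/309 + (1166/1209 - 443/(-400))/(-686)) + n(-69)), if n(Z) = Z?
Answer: I*sqrt(8739707915793738)/11622520 ≈ 8.0436*I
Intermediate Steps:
sqrt((1330/309 + (1166/1209 - 443/(-400))/(-686)) + n(-69)) = sqrt((1330/309 + (1166/1209 - 443/(-400))/(-686)) - 69) = sqrt((1330*(1/309) + (1166*(1/1209) - 443*(-1/400))*(-1/686)) - 69) = sqrt((1330/309 + (1166/1209 + 443/400)*(-1/686)) - 69) = sqrt((1330/309 + (1001987/483600)*(-1/686)) - 69) = sqrt((1330/309 - 143141/47392800) - 69) = sqrt(6998688159/1627152800 - 69) = sqrt(-105274855041/1627152800) = I*sqrt(8739707915793738)/11622520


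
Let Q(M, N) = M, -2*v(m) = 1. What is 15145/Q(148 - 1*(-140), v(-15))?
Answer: 15145/288 ≈ 52.587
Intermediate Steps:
v(m) = -½ (v(m) = -½*1 = -½)
15145/Q(148 - 1*(-140), v(-15)) = 15145/(148 - 1*(-140)) = 15145/(148 + 140) = 15145/288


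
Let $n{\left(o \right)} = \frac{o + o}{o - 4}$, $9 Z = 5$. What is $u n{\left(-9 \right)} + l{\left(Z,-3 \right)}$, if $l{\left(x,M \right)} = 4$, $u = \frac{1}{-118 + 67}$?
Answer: $\frac{878}{221} \approx 3.9729$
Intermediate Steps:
$u = - \frac{1}{51}$ ($u = \frac{1}{-51} = - \frac{1}{51} \approx -0.019608$)
$Z = \frac{5}{9}$ ($Z = \frac{1}{9} \cdot 5 = \frac{5}{9} \approx 0.55556$)
$n{\left(o \right)} = \frac{2 o}{-4 + o}$
$u n{\left(-9 \right)} + l{\left(Z,-3 \right)} = - \frac{2 \left(-9\right) \frac{1}{-4 - 9}}{51} + 4 = - \frac{2 \left(-9\right) \frac{1}{-13}}{51} + 4 = - \frac{2 \left(-9\right) \left(- \frac{1}{13}\right)}{51} + 4 = \left(- \frac{1}{51}\right) \frac{18}{13} + 4 = - \frac{6}{221} + 4 = \frac{878}{221}$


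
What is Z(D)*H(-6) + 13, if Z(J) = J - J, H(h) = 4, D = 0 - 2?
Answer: 13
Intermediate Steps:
D = -2
Z(J) = 0
Z(D)*H(-6) + 13 = 0*4 + 13 = 0 + 13 = 13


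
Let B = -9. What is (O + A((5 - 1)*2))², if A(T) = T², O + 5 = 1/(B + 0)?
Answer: 280900/81 ≈ 3467.9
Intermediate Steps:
O = -46/9 (O = -5 + 1/(-9 + 0) = -5 + 1/(-9) = -5 - ⅑ = -46/9 ≈ -5.1111)
(O + A((5 - 1)*2))² = (-46/9 + ((5 - 1)*2)²)² = (-46/9 + (4*2)²)² = (-46/9 + 8²)² = (-46/9 + 64)² = (530/9)² = 280900/81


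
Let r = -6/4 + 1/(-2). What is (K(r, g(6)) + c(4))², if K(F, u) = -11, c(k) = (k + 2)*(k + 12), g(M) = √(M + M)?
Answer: 7225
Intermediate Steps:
g(M) = √2*√M (g(M) = √(2*M) = √2*√M)
r = -2 (r = -6*¼ + 1*(-½) = -3/2 - ½ = -2)
c(k) = (2 + k)*(12 + k)
(K(r, g(6)) + c(4))² = (-11 + (24 + 4² + 14*4))² = (-11 + (24 + 16 + 56))² = (-11 + 96)² = 85² = 7225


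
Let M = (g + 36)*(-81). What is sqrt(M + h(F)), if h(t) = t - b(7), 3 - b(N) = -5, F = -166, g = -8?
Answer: I*sqrt(2442) ≈ 49.417*I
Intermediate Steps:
b(N) = 8 (b(N) = 3 - 1*(-5) = 3 + 5 = 8)
M = -2268 (M = (-8 + 36)*(-81) = 28*(-81) = -2268)
h(t) = -8 + t (h(t) = t - 1*8 = t - 8 = -8 + t)
sqrt(M + h(F)) = sqrt(-2268 + (-8 - 166)) = sqrt(-2268 - 174) = sqrt(-2442) = I*sqrt(2442)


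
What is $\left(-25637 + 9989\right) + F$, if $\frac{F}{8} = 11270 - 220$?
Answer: $72752$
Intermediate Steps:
$F = 88400$ ($F = 8 \left(11270 - 220\right) = 8 \cdot 11050 = 88400$)
$\left(-25637 + 9989\right) + F = \left(-25637 + 9989\right) + 88400 = -15648 + 88400 = 72752$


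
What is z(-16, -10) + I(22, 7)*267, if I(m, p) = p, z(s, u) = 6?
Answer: 1875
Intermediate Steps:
z(-16, -10) + I(22, 7)*267 = 6 + 7*267 = 6 + 1869 = 1875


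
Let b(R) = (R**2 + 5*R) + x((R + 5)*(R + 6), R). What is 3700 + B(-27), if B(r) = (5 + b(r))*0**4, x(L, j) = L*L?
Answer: 3700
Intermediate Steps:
x(L, j) = L**2
b(R) = R**2 + 5*R + (5 + R)**2*(6 + R)**2 (b(R) = (R**2 + 5*R) + ((R + 5)*(R + 6))**2 = (R**2 + 5*R) + ((5 + R)*(6 + R))**2 = (R**2 + 5*R) + (5 + R)**2*(6 + R)**2 = R**2 + 5*R + (5 + R)**2*(6 + R)**2)
B(r) = 0 (B(r) = (5 + (r**2 + (30 + r**2 + 11*r)**2 + 5*r))*0**4 = (5 + r**2 + (30 + r**2 + 11*r)**2 + 5*r)*0 = 0)
3700 + B(-27) = 3700 + 0 = 3700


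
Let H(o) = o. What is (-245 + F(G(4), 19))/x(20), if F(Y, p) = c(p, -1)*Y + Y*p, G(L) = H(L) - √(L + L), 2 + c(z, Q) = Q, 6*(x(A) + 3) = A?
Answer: -543 - 96*√2 ≈ -678.76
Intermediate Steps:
x(A) = -3 + A/6
c(z, Q) = -2 + Q
G(L) = L - √2*√L (G(L) = L - √(L + L) = L - √(2*L) = L - √2*√L)
F(Y, p) = -3*Y + Y*p (F(Y, p) = (-2 - 1)*Y + Y*p = -3*Y + Y*p)
(-245 + F(G(4), 19))/x(20) = (-245 + (4 - √2*√4)*(-3 + 19))/(-3 + (⅙)*20) = (-245 + (4 - 1*√2*2)*16)/(-3 + 10/3) = (-245 + (4 - 2*√2)*16)/(⅓) = 3*(-245 + (64 - 32*√2)) = 3*(-181 - 32*√2) = -543 - 96*√2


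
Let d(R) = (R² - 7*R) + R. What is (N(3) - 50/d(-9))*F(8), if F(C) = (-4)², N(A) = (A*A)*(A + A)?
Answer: 23168/27 ≈ 858.07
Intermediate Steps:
d(R) = R² - 6*R
N(A) = 2*A³ (N(A) = A²*(2*A) = 2*A³)
F(C) = 16
(N(3) - 50/d(-9))*F(8) = (2*3³ - 50*(-1/(9*(-6 - 9))))*16 = (2*27 - 50/((-9*(-15))))*16 = (54 - 50/135)*16 = (54 - 50*1/135)*16 = (54 - 10/27)*16 = (1448/27)*16 = 23168/27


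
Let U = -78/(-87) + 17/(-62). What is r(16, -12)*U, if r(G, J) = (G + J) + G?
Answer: 11190/899 ≈ 12.447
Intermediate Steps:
r(G, J) = J + 2*G
U = 1119/1798 (U = -78*(-1/87) + 17*(-1/62) = 26/29 - 17/62 = 1119/1798 ≈ 0.62236)
r(16, -12)*U = (-12 + 2*16)*(1119/1798) = (-12 + 32)*(1119/1798) = 20*(1119/1798) = 11190/899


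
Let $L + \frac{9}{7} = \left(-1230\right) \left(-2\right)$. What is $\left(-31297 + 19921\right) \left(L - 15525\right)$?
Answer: $\frac{1040494464}{7} \approx 1.4864 \cdot 10^{8}$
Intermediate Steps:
$L = \frac{17211}{7}$ ($L = - \frac{9}{7} - -2460 = - \frac{9}{7} + 2460 = \frac{17211}{7} \approx 2458.7$)
$\left(-31297 + 19921\right) \left(L - 15525\right) = \left(-31297 + 19921\right) \left(\frac{17211}{7} - 15525\right) = \left(-11376\right) \left(- \frac{91464}{7}\right) = \frac{1040494464}{7}$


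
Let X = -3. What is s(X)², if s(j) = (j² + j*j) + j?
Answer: 225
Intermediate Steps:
s(j) = j + 2*j² (s(j) = (j² + j²) + j = 2*j² + j = j + 2*j²)
s(X)² = (-3*(1 + 2*(-3)))² = (-3*(1 - 6))² = (-3*(-5))² = 15² = 225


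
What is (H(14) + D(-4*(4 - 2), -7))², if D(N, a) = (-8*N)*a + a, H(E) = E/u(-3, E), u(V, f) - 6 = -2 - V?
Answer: 205209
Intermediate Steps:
u(V, f) = 4 - V (u(V, f) = 6 + (-2 - V) = 4 - V)
H(E) = E/7 (H(E) = E/(4 - 1*(-3)) = E/(4 + 3) = E/7)
D(N, a) = a - 8*N*a (D(N, a) = -8*N*a + a = a - 8*N*a)
(H(14) + D(-4*(4 - 2), -7))² = ((⅐)*14 - 7*(1 - (-32)*(4 - 2)))² = (2 - 7*(1 - (-32)*2))² = (2 - 7*(1 - 8*(-8)))² = (2 - 7*(1 + 64))² = (2 - 7*65)² = (2 - 455)² = (-453)² = 205209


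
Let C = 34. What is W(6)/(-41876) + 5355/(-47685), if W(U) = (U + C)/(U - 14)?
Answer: -878461/7830812 ≈ -0.11218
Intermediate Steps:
W(U) = (34 + U)/(-14 + U) (W(U) = (U + 34)/(U - 14) = (34 + U)/(-14 + U))
W(6)/(-41876) + 5355/(-47685) = ((34 + 6)/(-14 + 6))/(-41876) + 5355/(-47685) = (40/(-8))*(-1/41876) + 5355*(-1/47685) = -1/8*40*(-1/41876) - 21/187 = -5*(-1/41876) - 21/187 = 5/41876 - 21/187 = -878461/7830812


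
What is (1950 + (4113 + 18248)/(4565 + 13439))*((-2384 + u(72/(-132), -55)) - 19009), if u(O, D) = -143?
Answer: -189140786824/4501 ≈ -4.2022e+7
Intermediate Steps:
(1950 + (4113 + 18248)/(4565 + 13439))*((-2384 + u(72/(-132), -55)) - 19009) = (1950 + (4113 + 18248)/(4565 + 13439))*((-2384 - 143) - 19009) = (1950 + 22361/18004)*(-2527 - 19009) = (1950 + 22361*(1/18004))*(-21536) = (1950 + 22361/18004)*(-21536) = (35130161/18004)*(-21536) = -189140786824/4501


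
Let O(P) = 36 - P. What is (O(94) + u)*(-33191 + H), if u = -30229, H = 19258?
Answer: 421988771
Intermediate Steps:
(O(94) + u)*(-33191 + H) = ((36 - 1*94) - 30229)*(-33191 + 19258) = ((36 - 94) - 30229)*(-13933) = (-58 - 30229)*(-13933) = -30287*(-13933) = 421988771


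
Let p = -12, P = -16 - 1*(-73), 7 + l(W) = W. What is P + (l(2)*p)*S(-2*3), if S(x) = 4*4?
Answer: 1017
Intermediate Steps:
l(W) = -7 + W
P = 57 (P = -16 + 73 = 57)
S(x) = 16
P + (l(2)*p)*S(-2*3) = 57 + ((-7 + 2)*(-12))*16 = 57 - 5*(-12)*16 = 57 + 60*16 = 57 + 960 = 1017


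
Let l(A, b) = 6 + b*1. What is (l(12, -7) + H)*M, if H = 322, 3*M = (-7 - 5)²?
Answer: 15408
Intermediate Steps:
M = 48 (M = (-7 - 5)²/3 = (⅓)*(-12)² = (⅓)*144 = 48)
l(A, b) = 6 + b
(l(12, -7) + H)*M = ((6 - 7) + 322)*48 = (-1 + 322)*48 = 321*48 = 15408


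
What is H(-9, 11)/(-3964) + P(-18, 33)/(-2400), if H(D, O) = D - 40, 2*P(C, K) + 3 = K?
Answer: 969/158560 ≈ 0.0061112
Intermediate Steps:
P(C, K) = -3/2 + K/2
H(D, O) = -40 + D
H(-9, 11)/(-3964) + P(-18, 33)/(-2400) = (-40 - 9)/(-3964) + (-3/2 + (½)*33)/(-2400) = -49*(-1/3964) + (-3/2 + 33/2)*(-1/2400) = 49/3964 + 15*(-1/2400) = 49/3964 - 1/160 = 969/158560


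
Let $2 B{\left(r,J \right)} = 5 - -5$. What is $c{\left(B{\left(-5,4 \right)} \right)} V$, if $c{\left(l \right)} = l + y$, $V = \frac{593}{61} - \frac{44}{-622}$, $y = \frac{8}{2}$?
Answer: $\frac{1671885}{18971} \approx 88.128$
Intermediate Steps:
$y = 4$ ($y = 8 \cdot \frac{1}{2} = 4$)
$V = \frac{185765}{18971}$ ($V = 593 \cdot \frac{1}{61} - - \frac{22}{311} = \frac{593}{61} + \frac{22}{311} = \frac{185765}{18971} \approx 9.7921$)
$B{\left(r,J \right)} = 5$ ($B{\left(r,J \right)} = \frac{5 - -5}{2} = \frac{5 + 5}{2} = \frac{1}{2} \cdot 10 = 5$)
$c{\left(l \right)} = 4 + l$ ($c{\left(l \right)} = l + 4 = 4 + l$)
$c{\left(B{\left(-5,4 \right)} \right)} V = \left(4 + 5\right) \frac{185765}{18971} = 9 \cdot \frac{185765}{18971} = \frac{1671885}{18971}$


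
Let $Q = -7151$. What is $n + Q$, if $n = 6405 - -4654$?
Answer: $3908$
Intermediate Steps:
$n = 11059$ ($n = 6405 + 4654 = 11059$)
$n + Q = 11059 - 7151 = 3908$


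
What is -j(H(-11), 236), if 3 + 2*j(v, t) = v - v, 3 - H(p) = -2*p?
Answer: 3/2 ≈ 1.5000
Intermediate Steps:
H(p) = 3 + 2*p (H(p) = 3 - (-2)*p = 3 + 2*p)
j(v, t) = -3/2 (j(v, t) = -3/2 + (v - v)/2 = -3/2 + (½)*0 = -3/2 + 0 = -3/2)
-j(H(-11), 236) = -1*(-3/2) = 3/2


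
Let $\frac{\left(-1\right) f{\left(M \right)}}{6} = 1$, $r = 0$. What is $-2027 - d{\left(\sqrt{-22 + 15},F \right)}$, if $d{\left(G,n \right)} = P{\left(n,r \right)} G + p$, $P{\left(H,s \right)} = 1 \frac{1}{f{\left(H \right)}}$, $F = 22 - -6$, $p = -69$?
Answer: $-1958 + \frac{i \sqrt{7}}{6} \approx -1958.0 + 0.44096 i$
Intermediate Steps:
$f{\left(M \right)} = -6$ ($f{\left(M \right)} = \left(-6\right) 1 = -6$)
$F = 28$ ($F = 22 + 6 = 28$)
$P{\left(H,s \right)} = - \frac{1}{6}$ ($P{\left(H,s \right)} = 1 \frac{1}{-6} = 1 \left(- \frac{1}{6}\right) = - \frac{1}{6}$)
$d{\left(G,n \right)} = -69 - \frac{G}{6}$ ($d{\left(G,n \right)} = - \frac{G}{6} - 69 = -69 - \frac{G}{6}$)
$-2027 - d{\left(\sqrt{-22 + 15},F \right)} = -2027 - \left(-69 - \frac{\sqrt{-22 + 15}}{6}\right) = -2027 - \left(-69 - \frac{\sqrt{-7}}{6}\right) = -2027 - \left(-69 - \frac{i \sqrt{7}}{6}\right) = -2027 + \left(69 + \frac{i \sqrt{7}}{6}\right) = -1958 + \frac{i \sqrt{7}}{6}$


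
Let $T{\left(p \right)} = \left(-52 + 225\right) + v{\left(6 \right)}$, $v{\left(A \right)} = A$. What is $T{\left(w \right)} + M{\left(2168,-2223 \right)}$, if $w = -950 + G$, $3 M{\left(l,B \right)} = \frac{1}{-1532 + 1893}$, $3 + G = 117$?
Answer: $\frac{193858}{1083} \approx 179.0$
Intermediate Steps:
$G = 114$ ($G = -3 + 117 = 114$)
$M{\left(l,B \right)} = \frac{1}{1083}$ ($M{\left(l,B \right)} = \frac{1}{3 \left(-1532 + 1893\right)} = \frac{1}{3 \cdot 361} = \frac{1}{3} \cdot \frac{1}{361} = \frac{1}{1083}$)
$w = -836$ ($w = -950 + 114 = -836$)
$T{\left(p \right)} = 179$ ($T{\left(p \right)} = \left(-52 + 225\right) + 6 = 173 + 6 = 179$)
$T{\left(w \right)} + M{\left(2168,-2223 \right)} = 179 + \frac{1}{1083} = \frac{193858}{1083}$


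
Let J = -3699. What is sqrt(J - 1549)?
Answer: 8*I*sqrt(82) ≈ 72.443*I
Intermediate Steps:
sqrt(J - 1549) = sqrt(-3699 - 1549) = sqrt(-5248) = 8*I*sqrt(82)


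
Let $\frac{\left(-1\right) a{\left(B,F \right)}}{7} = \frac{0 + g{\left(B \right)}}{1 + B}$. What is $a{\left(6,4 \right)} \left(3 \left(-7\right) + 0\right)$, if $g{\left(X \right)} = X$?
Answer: $126$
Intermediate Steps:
$a{\left(B,F \right)} = - \frac{7 B}{1 + B}$ ($a{\left(B,F \right)} = - 7 \frac{0 + B}{1 + B} = - 7 \frac{B}{1 + B} = - \frac{7 B}{1 + B}$)
$a{\left(6,4 \right)} \left(3 \left(-7\right) + 0\right) = \left(-7\right) 6 \frac{1}{1 + 6} \left(3 \left(-7\right) + 0\right) = \left(-7\right) 6 \cdot \frac{1}{7} \left(-21 + 0\right) = \left(-7\right) 6 \cdot \frac{1}{7} \left(-21\right) = \left(-6\right) \left(-21\right) = 126$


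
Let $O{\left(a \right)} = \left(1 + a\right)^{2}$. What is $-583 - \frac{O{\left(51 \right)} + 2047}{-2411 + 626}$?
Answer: $- \frac{1035904}{1785} \approx -580.34$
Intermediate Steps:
$-583 - \frac{O{\left(51 \right)} + 2047}{-2411 + 626} = -583 - \frac{\left(1 + 51\right)^{2} + 2047}{-2411 + 626} = -583 - \frac{52^{2} + 2047}{-1785} = -583 - \left(2704 + 2047\right) \left(- \frac{1}{1785}\right) = -583 - 4751 \left(- \frac{1}{1785}\right) = -583 - - \frac{4751}{1785} = -583 + \frac{4751}{1785} = - \frac{1035904}{1785}$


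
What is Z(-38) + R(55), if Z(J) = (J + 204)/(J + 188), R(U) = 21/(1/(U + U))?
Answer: 173333/75 ≈ 2311.1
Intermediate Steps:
R(U) = 42*U (R(U) = 21/(1/(2*U)) = 21/((1/(2*U))) = 21*(2*U) = 42*U)
Z(J) = (204 + J)/(188 + J)
Z(-38) + R(55) = (204 - 38)/(188 - 38) + 42*55 = 166/150 + 2310 = (1/150)*166 + 2310 = 83/75 + 2310 = 173333/75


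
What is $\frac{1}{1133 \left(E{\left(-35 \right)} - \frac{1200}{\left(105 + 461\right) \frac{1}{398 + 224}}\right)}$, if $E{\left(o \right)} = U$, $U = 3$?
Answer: $- \frac{283}{421873683} \approx -6.7082 \cdot 10^{-7}$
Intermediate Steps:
$E{\left(o \right)} = 3$
$\frac{1}{1133 \left(E{\left(-35 \right)} - \frac{1200}{\left(105 + 461\right) \frac{1}{398 + 224}}\right)} = \frac{1}{1133 \left(3 - \frac{1200}{\left(105 + 461\right) \frac{1}{398 + 224}}\right)} = \frac{1}{1133 \left(3 - \frac{1200}{566 \cdot \frac{1}{622}}\right)} = \frac{1}{1133 \left(3 - \frac{1200}{\frac{283}{311}}\right)} = \frac{1}{1133 \left(3 - \frac{373200}{283}\right)} = \frac{1}{1133 \left(- \frac{372351}{283}\right)} = \frac{1}{- \frac{421873683}{283}} = - \frac{283}{421873683}$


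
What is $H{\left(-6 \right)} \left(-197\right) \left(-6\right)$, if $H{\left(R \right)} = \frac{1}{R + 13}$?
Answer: $\frac{1182}{7} \approx 168.86$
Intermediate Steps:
$H{\left(R \right)} = \frac{1}{13 + R}$
$H{\left(-6 \right)} \left(-197\right) \left(-6\right) = \frac{1}{13 - 6} \left(-197\right) \left(-6\right) = \frac{1}{7} \left(-197\right) \left(-6\right) = \left(- \frac{197}{7}\right) \left(-6\right) = \frac{1182}{7}$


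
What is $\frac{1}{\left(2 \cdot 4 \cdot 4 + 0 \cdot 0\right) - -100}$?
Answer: $\frac{1}{132} \approx 0.0075758$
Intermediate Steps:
$\frac{1}{\left(2 \cdot 4 \cdot 4 + 0 \cdot 0\right) - -100} = \frac{1}{\left(8 \cdot 4 + 0\right) + 100} = \frac{1}{\left(32 + 0\right) + 100} = \frac{1}{32 + 100} = \frac{1}{132}$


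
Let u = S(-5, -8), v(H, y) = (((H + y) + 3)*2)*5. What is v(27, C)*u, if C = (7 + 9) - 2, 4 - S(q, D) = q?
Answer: 3960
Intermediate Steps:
S(q, D) = 4 - q
C = 14 (C = 16 - 2 = 14)
v(H, y) = 30 + 10*H + 10*y (v(H, y) = ((3 + H + y)*2)*5 = (6 + 2*H + 2*y)*5 = 30 + 10*H + 10*y)
u = 9 (u = 4 - 1*(-5) = 4 + 5 = 9)
v(27, C)*u = (30 + 10*27 + 10*14)*9 = (30 + 270 + 140)*9 = 440*9 = 3960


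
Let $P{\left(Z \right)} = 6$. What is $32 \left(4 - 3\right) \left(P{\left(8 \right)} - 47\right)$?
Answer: $-1312$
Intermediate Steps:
$32 \left(4 - 3\right) \left(P{\left(8 \right)} - 47\right) = 32 \left(4 - 3\right) \left(6 - 47\right) = 32 \left(4 - 3\right) \left(-41\right) = 32 \cdot 1 \left(-41\right) = 32 \left(-41\right) = -1312$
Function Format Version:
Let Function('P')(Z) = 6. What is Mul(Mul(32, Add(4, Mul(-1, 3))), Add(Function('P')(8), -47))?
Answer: -1312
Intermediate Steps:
Mul(Mul(32, Add(4, Mul(-1, 3))), Add(Function('P')(8), -47)) = Mul(Mul(32, Add(4, Mul(-1, 3))), Add(6, -47)) = Mul(Mul(32, Add(4, -3)), -41) = Mul(Mul(32, 1), -41) = Mul(32, -41) = -1312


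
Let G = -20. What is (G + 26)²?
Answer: 36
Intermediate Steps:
(G + 26)² = (-20 + 26)² = 6² = 36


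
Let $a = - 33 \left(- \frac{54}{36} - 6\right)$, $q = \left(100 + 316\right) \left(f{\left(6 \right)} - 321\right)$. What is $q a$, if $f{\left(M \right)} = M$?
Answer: $-32432400$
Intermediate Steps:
$q = -131040$ ($q = \left(100 + 316\right) \left(6 - 321\right) = 416 \left(-315\right) = -131040$)
$a = \frac{495}{2}$ ($a = - 33 \left(\left(-54\right) \frac{1}{36} - 6\right) = - 33 \left(- \frac{3}{2} - 6\right) = \left(-33\right) \left(- \frac{15}{2}\right) = \frac{495}{2} \approx 247.5$)
$q a = \left(-131040\right) \frac{495}{2} = -32432400$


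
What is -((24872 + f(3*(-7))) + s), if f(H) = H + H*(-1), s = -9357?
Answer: -15515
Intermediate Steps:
f(H) = 0 (f(H) = H - H = 0)
-((24872 + f(3*(-7))) + s) = -((24872 + 0) - 9357) = -(24872 - 9357) = -1*15515 = -15515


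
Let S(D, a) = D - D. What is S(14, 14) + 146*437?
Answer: 63802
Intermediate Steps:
S(D, a) = 0
S(14, 14) + 146*437 = 0 + 146*437 = 0 + 63802 = 63802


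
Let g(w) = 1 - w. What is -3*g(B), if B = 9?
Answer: 24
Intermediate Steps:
-3*g(B) = -3*(1 - 1*9) = -3*(1 - 9) = -3*(-8) = 24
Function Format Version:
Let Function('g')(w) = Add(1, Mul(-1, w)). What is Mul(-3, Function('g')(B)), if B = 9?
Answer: 24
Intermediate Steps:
Mul(-3, Function('g')(B)) = Mul(-3, Add(1, Mul(-1, 9))) = Mul(-3, Add(1, -9)) = Mul(-3, -8) = 24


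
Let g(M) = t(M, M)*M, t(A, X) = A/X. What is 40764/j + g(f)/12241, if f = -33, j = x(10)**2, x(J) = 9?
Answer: 166329817/330507 ≈ 503.26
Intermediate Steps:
j = 81 (j = 9**2 = 81)
g(M) = M (g(M) = (M/M)*M = 1*M = M)
40764/j + g(f)/12241 = 40764/81 - 33/12241 = 40764*(1/81) - 33*1/12241 = 13588/27 - 33/12241 = 166329817/330507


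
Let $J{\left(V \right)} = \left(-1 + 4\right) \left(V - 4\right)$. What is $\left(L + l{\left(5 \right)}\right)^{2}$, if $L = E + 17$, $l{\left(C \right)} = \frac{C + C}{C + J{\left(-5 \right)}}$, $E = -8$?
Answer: $\frac{8836}{121} \approx 73.025$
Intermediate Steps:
$J{\left(V \right)} = -12 + 3 V$ ($J{\left(V \right)} = 3 \left(-4 + V\right) = -12 + 3 V$)
$l{\left(C \right)} = \frac{2 C}{-27 + C}$ ($l{\left(C \right)} = \frac{C + C}{C + \left(-12 + 3 \left(-5\right)\right)} = \frac{2 C}{C - 27} = \frac{2 C}{-27 + C}$)
$L = 9$ ($L = -8 + 17 = 9$)
$\left(L + l{\left(5 \right)}\right)^{2} = \left(9 + 2 \cdot 5 \frac{1}{-27 + 5}\right)^{2} = \left(9 + 2 \cdot 5 \frac{1}{-22}\right)^{2} = \left(9 + 2 \cdot 5 \left(- \frac{1}{22}\right)\right)^{2} = \left(9 - \frac{5}{11}\right)^{2} = \left(\frac{94}{11}\right)^{2} = \frac{8836}{121}$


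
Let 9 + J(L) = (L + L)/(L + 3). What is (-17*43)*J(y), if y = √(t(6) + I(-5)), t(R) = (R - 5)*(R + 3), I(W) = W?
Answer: 29971/5 ≈ 5994.2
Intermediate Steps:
t(R) = (-5 + R)*(3 + R)
y = 2 (y = √((-15 + 6² - 2*6) - 5) = √((-15 + 36 - 12) - 5) = √(9 - 5) = √4 = 2)
J(L) = -9 + 2*L/(3 + L) (J(L) = -9 + (L + L)/(L + 3) = -9 + (2*L)/(3 + L) = -9 + 2*L/(3 + L))
(-17*43)*J(y) = (-17*43)*((-27 - 7*2)/(3 + 2)) = -731*(-27 - 14)/5 = -731*(-41)/5 = -731*(-41/5) = 29971/5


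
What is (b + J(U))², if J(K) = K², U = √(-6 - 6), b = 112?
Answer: 10000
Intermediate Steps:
U = 2*I*√3 (U = √(-12) = 2*I*√3 ≈ 3.4641*I)
(b + J(U))² = (112 + (2*I*√3)²)² = (112 - 12)² = 100² = 10000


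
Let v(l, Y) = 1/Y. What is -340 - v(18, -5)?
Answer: -1699/5 ≈ -339.80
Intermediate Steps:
-340 - v(18, -5) = -340 - 1/(-5) = -340 - 1*(-⅕) = -340 + ⅕ = -1699/5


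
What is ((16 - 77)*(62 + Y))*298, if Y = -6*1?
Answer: -1017968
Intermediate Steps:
Y = -6
((16 - 77)*(62 + Y))*298 = ((16 - 77)*(62 - 6))*298 = -61*56*298 = -3416*298 = -1017968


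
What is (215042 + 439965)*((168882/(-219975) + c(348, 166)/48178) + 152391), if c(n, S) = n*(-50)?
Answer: 25186907445633028009/252332275 ≈ 9.9816e+10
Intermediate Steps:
c(n, S) = -50*n
(215042 + 439965)*((168882/(-219975) + c(348, 166)/48178) + 152391) = (215042 + 439965)*((168882/(-219975) - 50*348/48178) + 152391) = 655007*((168882*(-1/219975) - 17400*1/48178) + 152391) = 655007*((-8042/10475 - 8700/24089) + 152391) = 655007*(-284856238/252332275 + 152391) = 655007*(38452882863287/252332275) = 25186907445633028009/252332275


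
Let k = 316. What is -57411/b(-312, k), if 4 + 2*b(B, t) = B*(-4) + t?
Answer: -19137/260 ≈ -73.604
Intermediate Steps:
b(B, t) = -2 + t/2 - 2*B (b(B, t) = -2 + (B*(-4) + t)/2 = -2 + (-4*B + t)/2 = -2 + (t - 4*B)/2 = -2 + (t/2 - 2*B) = -2 + t/2 - 2*B)
-57411/b(-312, k) = -57411/(-2 + (½)*316 - 2*(-312)) = -57411/(-2 + 158 + 624) = -57411/780 = -57411*1/780 = -19137/260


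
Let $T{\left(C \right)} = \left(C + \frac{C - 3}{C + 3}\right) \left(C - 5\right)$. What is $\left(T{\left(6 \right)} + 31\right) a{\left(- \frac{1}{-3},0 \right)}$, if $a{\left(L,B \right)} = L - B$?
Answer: $\frac{112}{9} \approx 12.444$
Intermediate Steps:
$T{\left(C \right)} = \left(-5 + C\right) \left(C + \frac{-3 + C}{3 + C}\right)$ ($T{\left(C \right)} = \left(C + \frac{-3 + C}{3 + C}\right) \left(-5 + C\right) = \left(-5 + C\right) \left(C + \frac{-3 + C}{3 + C}\right)$)
$\left(T{\left(6 \right)} + 31\right) a{\left(- \frac{1}{-3},0 \right)} = \left(\frac{15 + 6^{3} - 6^{2} - 138}{3 + 6} + 31\right) \left(- \frac{1}{-3} - 0\right) = \left(\frac{15 + 216 - 36 - 138}{9} + 31\right) \left(\left(-1\right) \left(- \frac{1}{3}\right) + 0\right) = \left(\frac{15 + 216 - 36 - 138}{9} + 31\right) \left(\frac{1}{3} + 0\right) = \left(\frac{1}{9} \cdot 57 + 31\right) \frac{1}{3} = \left(\frac{19}{3} + 31\right) \frac{1}{3} = \frac{112}{3} \cdot \frac{1}{3} = \frac{112}{9}$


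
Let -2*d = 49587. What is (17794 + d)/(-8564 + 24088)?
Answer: -13999/31048 ≈ -0.45088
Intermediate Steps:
d = -49587/2 (d = -1/2*49587 = -49587/2 ≈ -24794.)
(17794 + d)/(-8564 + 24088) = (17794 - 49587/2)/(-8564 + 24088) = -13999/2/15524 = -13999/2*1/15524 = -13999/31048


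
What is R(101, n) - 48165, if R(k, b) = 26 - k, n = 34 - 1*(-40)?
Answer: -48240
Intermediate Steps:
n = 74 (n = 34 + 40 = 74)
R(101, n) - 48165 = (26 - 1*101) - 48165 = (26 - 101) - 48165 = -75 - 48165 = -48240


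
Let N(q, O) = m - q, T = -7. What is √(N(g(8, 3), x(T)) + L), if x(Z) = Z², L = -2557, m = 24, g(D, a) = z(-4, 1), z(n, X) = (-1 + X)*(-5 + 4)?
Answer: I*√2533 ≈ 50.329*I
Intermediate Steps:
z(n, X) = 1 - X (z(n, X) = (-1 + X)*(-1) = 1 - X)
g(D, a) = 0 (g(D, a) = 1 - 1*1 = 1 - 1 = 0)
N(q, O) = 24 - q
√(N(g(8, 3), x(T)) + L) = √((24 - 1*0) - 2557) = √((24 + 0) - 2557) = √(24 - 2557) = √(-2533) = I*√2533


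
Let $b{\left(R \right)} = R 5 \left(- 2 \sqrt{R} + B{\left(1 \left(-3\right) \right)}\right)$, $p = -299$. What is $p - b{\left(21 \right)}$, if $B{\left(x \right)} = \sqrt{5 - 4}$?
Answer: $-404 + 210 \sqrt{21} \approx 558.34$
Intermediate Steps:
$B{\left(x \right)} = 1$ ($B{\left(x \right)} = \sqrt{1} = 1$)
$b{\left(R \right)} = 5 R \left(1 - 2 \sqrt{R}\right)$ ($b{\left(R \right)} = R 5 \left(- 2 \sqrt{R} + 1\right) = 5 R \left(1 - 2 \sqrt{R}\right)$)
$p - b{\left(21 \right)} = -299 - \left(- 10 \cdot 21^{\frac{3}{2}} + 5 \cdot 21\right) = -299 - \left(- 10 \cdot 21 \sqrt{21} + 105\right) = -299 - \left(- 210 \sqrt{21} + 105\right) = -299 - \left(105 - 210 \sqrt{21}\right) = -404 + 210 \sqrt{21}$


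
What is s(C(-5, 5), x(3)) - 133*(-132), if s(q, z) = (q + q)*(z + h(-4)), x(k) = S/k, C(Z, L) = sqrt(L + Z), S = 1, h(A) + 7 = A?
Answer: 17556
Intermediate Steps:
h(A) = -7 + A
x(k) = 1/k
s(q, z) = 2*q*(-11 + z) (s(q, z) = (q + q)*(z + (-7 - 4)) = (2*q)*(z - 11) = (2*q)*(-11 + z) = 2*q*(-11 + z))
s(C(-5, 5), x(3)) - 133*(-132) = 2*sqrt(5 - 5)*(-11 + 1/3) - 133*(-132) = 2*sqrt(0)*(-11 + 1/3) + 17556 = 2*0*(-32/3) + 17556 = 0 + 17556 = 17556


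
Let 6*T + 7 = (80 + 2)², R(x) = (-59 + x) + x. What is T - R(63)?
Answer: 2105/2 ≈ 1052.5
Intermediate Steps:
R(x) = -59 + 2*x
T = 2239/2 (T = -7/6 + (80 + 2)²/6 = -7/6 + (⅙)*82² = -7/6 + (⅙)*6724 = -7/6 + 3362/3 = 2239/2 ≈ 1119.5)
T - R(63) = 2239/2 - (-59 + 2*63) = 2239/2 - (-59 + 126) = 2239/2 - 1*67 = 2239/2 - 67 = 2105/2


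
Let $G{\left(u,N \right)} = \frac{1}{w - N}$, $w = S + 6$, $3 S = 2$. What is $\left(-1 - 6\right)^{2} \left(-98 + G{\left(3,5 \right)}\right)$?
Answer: $- \frac{23863}{5} \approx -4772.6$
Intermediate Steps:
$S = \frac{2}{3}$ ($S = \frac{1}{3} \cdot 2 = \frac{2}{3} \approx 0.66667$)
$w = \frac{20}{3}$ ($w = \frac{2}{3} + 6 = \frac{20}{3} \approx 6.6667$)
$G{\left(u,N \right)} = \frac{1}{\frac{20}{3} - N}$
$\left(-1 - 6\right)^{2} \left(-98 + G{\left(3,5 \right)}\right) = \left(-1 - 6\right)^{2} \left(-98 - \frac{3}{-20 + 3 \cdot 5}\right) = \left(-7\right)^{2} \left(-98 - \frac{3}{-20 + 15}\right) = 49 \left(-98 - \frac{3}{-5}\right) = 49 \left(-98 - - \frac{3}{5}\right) = 49 \left(-98 + \frac{3}{5}\right) = 49 \left(- \frac{487}{5}\right) = - \frac{23863}{5}$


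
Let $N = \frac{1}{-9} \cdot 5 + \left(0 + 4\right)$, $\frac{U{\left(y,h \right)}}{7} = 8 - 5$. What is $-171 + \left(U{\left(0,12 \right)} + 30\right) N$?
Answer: $\frac{14}{3} \approx 4.6667$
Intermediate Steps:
$U{\left(y,h \right)} = 21$ ($U{\left(y,h \right)} = 7 \left(8 - 5\right) = 7 \cdot 3 = 21$)
$N = \frac{31}{9}$ ($N = \left(- \frac{1}{9}\right) 5 + 4 = - \frac{5}{9} + 4 = \frac{31}{9} \approx 3.4444$)
$-171 + \left(U{\left(0,12 \right)} + 30\right) N = -171 + \left(21 + 30\right) \frac{31}{9} = -171 + 51 \cdot \frac{31}{9} = -171 + \frac{527}{3} = \frac{14}{3}$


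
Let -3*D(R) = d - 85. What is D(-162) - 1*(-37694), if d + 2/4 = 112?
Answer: 226111/6 ≈ 37685.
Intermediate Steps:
d = 223/2 (d = -½ + 112 = 223/2 ≈ 111.50)
D(R) = -53/6 (D(R) = -(223/2 - 85)/3 = -⅓*53/2 = -53/6)
D(-162) - 1*(-37694) = -53/6 - 1*(-37694) = -53/6 + 37694 = 226111/6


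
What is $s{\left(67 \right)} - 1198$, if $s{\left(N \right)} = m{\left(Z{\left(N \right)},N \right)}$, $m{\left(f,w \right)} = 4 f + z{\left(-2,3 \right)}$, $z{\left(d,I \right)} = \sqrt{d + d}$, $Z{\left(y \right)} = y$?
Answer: $-930 + 2 i \approx -930.0 + 2.0 i$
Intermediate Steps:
$z{\left(d,I \right)} = \sqrt{2} \sqrt{d}$ ($z{\left(d,I \right)} = \sqrt{2 d} = \sqrt{2} \sqrt{d}$)
$m{\left(f,w \right)} = 2 i + 4 f$ ($m{\left(f,w \right)} = 4 f + \sqrt{2} \sqrt{-2} = 4 f + \sqrt{2} i \sqrt{2} = 4 f + 2 i = 2 i + 4 f$)
$s{\left(N \right)} = 2 i + 4 N$
$s{\left(67 \right)} - 1198 = \left(2 i + 4 \cdot 67\right) - 1198 = \left(2 i + 268\right) - 1198 = \left(268 + 2 i\right) - 1198 = -930 + 2 i$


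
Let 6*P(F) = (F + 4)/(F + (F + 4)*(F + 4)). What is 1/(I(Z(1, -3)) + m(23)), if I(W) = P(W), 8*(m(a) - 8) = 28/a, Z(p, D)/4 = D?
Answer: 1794/14579 ≈ 0.12305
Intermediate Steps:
P(F) = (4 + F)/(6*(F + (4 + F)²)) (P(F) = ((F + 4)/(F + (F + 4)*(F + 4)))/6 = ((4 + F)/(F + (4 + F)*(4 + F)))/6 = ((4 + F)/(F + (4 + F)²))/6 = (4 + F)/(6*(F + (4 + F)²)))
Z(p, D) = 4*D
m(a) = 8 + 7/(2*a) (m(a) = 8 + (28/a)/8 = 8 + 7/(2*a))
I(W) = (4 + W)/(6*(W + (4 + W)²))
1/(I(Z(1, -3)) + m(23)) = 1/((4 + 4*(-3))/(6*(4*(-3) + (4 + 4*(-3))²)) + (8 + (7/2)/23)) = 1/((4 - 12)/(6*(-12 + (4 - 12)²)) + (8 + (7/2)*(1/23))) = 1/((⅙)*(-8)/(-12 + (-8)²) + (8 + 7/46)) = 1/((⅙)*(-8)/(-12 + 64) + 375/46) = 1/((⅙)*(-8)/52 + 375/46) = 1/((⅙)*(1/52)*(-8) + 375/46) = 1/(-1/39 + 375/46) = 1/(14579/1794) = 1794/14579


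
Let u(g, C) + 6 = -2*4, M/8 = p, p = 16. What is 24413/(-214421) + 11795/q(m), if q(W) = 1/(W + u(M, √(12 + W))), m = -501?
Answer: -1302484307338/214421 ≈ -6.0744e+6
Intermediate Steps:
M = 128 (M = 8*16 = 128)
u(g, C) = -14 (u(g, C) = -6 - 2*4 = -6 - 8 = -14)
q(W) = 1/(-14 + W) (q(W) = 1/(W - 14) = 1/(-14 + W))
24413/(-214421) + 11795/q(m) = 24413/(-214421) + 11795/(1/(-14 - 501)) = 24413*(-1/214421) + 11795/(1/(-515)) = -24413/214421 + 11795/(-1/515) = -24413/214421 + 11795*(-515) = -24413/214421 - 6074425 = -1302484307338/214421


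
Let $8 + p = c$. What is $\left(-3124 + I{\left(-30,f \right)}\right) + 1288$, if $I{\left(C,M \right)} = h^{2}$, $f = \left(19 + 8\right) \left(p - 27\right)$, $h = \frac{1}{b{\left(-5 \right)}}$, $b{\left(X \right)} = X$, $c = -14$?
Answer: $- \frac{45899}{25} \approx -1836.0$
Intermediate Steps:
$p = -22$ ($p = -8 - 14 = -22$)
$h = - \frac{1}{5}$ ($h = \frac{1}{-5} = - \frac{1}{5} \approx -0.2$)
$f = -1323$ ($f = \left(19 + 8\right) \left(-22 - 27\right) = 27 \left(-49\right) = -1323$)
$I{\left(C,M \right)} = \frac{1}{25}$ ($I{\left(C,M \right)} = \left(- \frac{1}{5}\right)^{2} = \frac{1}{25}$)
$\left(-3124 + I{\left(-30,f \right)}\right) + 1288 = \left(-3124 + \frac{1}{25}\right) + 1288 = - \frac{78099}{25} + 1288 = - \frac{45899}{25}$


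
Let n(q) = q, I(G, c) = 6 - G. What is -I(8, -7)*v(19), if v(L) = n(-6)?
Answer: -12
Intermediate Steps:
v(L) = -6
-I(8, -7)*v(19) = -(6 - 1*8)*(-6) = -(6 - 8)*(-6) = -(-2)*(-6) = -1*12 = -12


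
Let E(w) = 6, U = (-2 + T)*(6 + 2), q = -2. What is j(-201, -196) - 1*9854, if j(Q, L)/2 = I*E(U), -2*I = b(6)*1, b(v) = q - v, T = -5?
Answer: -9806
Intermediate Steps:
U = -56 (U = (-2 - 5)*(6 + 2) = -7*8 = -56)
b(v) = -2 - v
I = 4 (I = -(-2 - 1*6)/2 = -(-2 - 6)/2 = -(-4) = -1/2*(-8) = 4)
j(Q, L) = 48 (j(Q, L) = 2*(4*6) = 2*24 = 48)
j(-201, -196) - 1*9854 = 48 - 1*9854 = 48 - 9854 = -9806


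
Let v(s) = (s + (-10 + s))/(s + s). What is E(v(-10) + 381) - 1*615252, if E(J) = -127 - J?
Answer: -1231523/2 ≈ -6.1576e+5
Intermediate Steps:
v(s) = (-10 + 2*s)/(2*s) (v(s) = (-10 + 2*s)/((2*s)) = (-10 + 2*s)*(1/(2*s)) = (-10 + 2*s)/(2*s))
E(v(-10) + 381) - 1*615252 = (-127 - ((-5 - 10)/(-10) + 381)) - 1*615252 = (-127 - (-1/10*(-15) + 381)) - 615252 = (-127 - (3/2 + 381)) - 615252 = (-127 - 1*765/2) - 615252 = (-127 - 765/2) - 615252 = -1019/2 - 615252 = -1231523/2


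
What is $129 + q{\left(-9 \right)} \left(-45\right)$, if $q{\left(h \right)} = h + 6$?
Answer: $264$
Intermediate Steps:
$q{\left(h \right)} = 6 + h$
$129 + q{\left(-9 \right)} \left(-45\right) = 129 + \left(6 - 9\right) \left(-45\right) = 129 - -135 = 129 + 135 = 264$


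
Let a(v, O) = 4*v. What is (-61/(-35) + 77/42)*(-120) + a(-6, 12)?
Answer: -3172/7 ≈ -453.14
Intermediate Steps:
(-61/(-35) + 77/42)*(-120) + a(-6, 12) = (-61/(-35) + 77/42)*(-120) + 4*(-6) = (-61*(-1/35) + 77*(1/42))*(-120) - 24 = (61/35 + 11/6)*(-120) - 24 = (751/210)*(-120) - 24 = -3004/7 - 24 = -3172/7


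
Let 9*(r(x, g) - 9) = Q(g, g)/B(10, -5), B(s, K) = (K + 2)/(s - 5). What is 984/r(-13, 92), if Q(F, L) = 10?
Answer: 26568/193 ≈ 137.66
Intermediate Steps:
B(s, K) = (2 + K)/(-5 + s)
r(x, g) = 193/27 (r(x, g) = 9 + (10/(((2 - 5)/(-5 + 10))))/9 = 9 + (10/((-3/5)))/9 = 9 + (10/(((⅕)*(-3))))/9 = 9 + (10/(-⅗))/9 = 9 + (10*(-5/3))/9 = 9 + (⅑)*(-50/3) = 9 - 50/27 = 193/27)
984/r(-13, 92) = 984/(193/27) = 984*(27/193) = 26568/193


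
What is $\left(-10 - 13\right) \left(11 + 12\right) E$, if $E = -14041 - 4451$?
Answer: $9782268$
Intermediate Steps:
$E = -18492$
$\left(-10 - 13\right) \left(11 + 12\right) E = \left(-10 - 13\right) \left(11 + 12\right) \left(-18492\right) = \left(-23\right) 23 \left(-18492\right) = \left(-529\right) \left(-18492\right) = 9782268$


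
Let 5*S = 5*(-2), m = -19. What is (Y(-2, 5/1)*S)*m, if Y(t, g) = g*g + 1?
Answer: 988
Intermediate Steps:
Y(t, g) = 1 + g² (Y(t, g) = g² + 1 = 1 + g²)
S = -2 (S = (5*(-2))/5 = (⅕)*(-10) = -2)
(Y(-2, 5/1)*S)*m = ((1 + (5/1)²)*(-2))*(-19) = ((1 + (5*1)²)*(-2))*(-19) = ((1 + 5²)*(-2))*(-19) = ((1 + 25)*(-2))*(-19) = (26*(-2))*(-19) = -52*(-19) = 988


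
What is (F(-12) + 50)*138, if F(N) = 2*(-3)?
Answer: 6072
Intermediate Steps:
F(N) = -6
(F(-12) + 50)*138 = (-6 + 50)*138 = 44*138 = 6072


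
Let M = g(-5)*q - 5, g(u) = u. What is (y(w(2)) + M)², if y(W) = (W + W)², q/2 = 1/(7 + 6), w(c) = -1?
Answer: 529/169 ≈ 3.1302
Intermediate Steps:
q = 2/13 (q = 2/(7 + 6) = 2/13 ≈ 0.15385)
y(W) = 4*W² (y(W) = (2*W)² = 4*W²)
M = -75/13 (M = -5*2/13 - 5 = -10/13 - 5 = -75/13 ≈ -5.7692)
(y(w(2)) + M)² = (4*(-1)² - 75/13)² = (4*1 - 75/13)² = (4 - 75/13)² = (-23/13)² = 529/169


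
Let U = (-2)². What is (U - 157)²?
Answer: 23409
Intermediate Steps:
U = 4
(U - 157)² = (4 - 157)² = (-153)² = 23409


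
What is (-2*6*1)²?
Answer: 144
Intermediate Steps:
(-2*6*1)² = (-12*1)² = (-12)² = 144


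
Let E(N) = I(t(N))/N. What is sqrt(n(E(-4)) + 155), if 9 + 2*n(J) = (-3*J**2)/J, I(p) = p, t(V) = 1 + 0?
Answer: sqrt(2414)/4 ≈ 12.283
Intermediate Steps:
t(V) = 1
E(N) = 1/N
n(J) = -9/2 - 3*J/2 (n(J) = -9/2 + ((-3*J**2)/J)/2 = -9/2 + (-3*J)/2 = -9/2 - 3*J/2)
sqrt(n(E(-4)) + 155) = sqrt((-9/2 - 3/2/(-4)) + 155) = sqrt((-9/2 - 3/2*(-1/4)) + 155) = sqrt((-9/2 + 3/8) + 155) = sqrt(-33/8 + 155) = sqrt(1207/8) = sqrt(2414)/4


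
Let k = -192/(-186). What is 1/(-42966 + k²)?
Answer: -961/41289302 ≈ -2.3275e-5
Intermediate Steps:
k = 32/31 (k = -192*(-1/186) = 32/31 ≈ 1.0323)
1/(-42966 + k²) = 1/(-42966 + (32/31)²) = 1/(-42966 + 1024/961) = 1/(-41289302/961) = -961/41289302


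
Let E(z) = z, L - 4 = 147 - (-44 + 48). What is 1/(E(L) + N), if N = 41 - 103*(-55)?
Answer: 1/5853 ≈ 0.00017085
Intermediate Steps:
L = 147 (L = 4 + (147 - (-44 + 48)) = 4 + (147 - 1*4) = 4 + (147 - 4) = 4 + 143 = 147)
N = 5706 (N = 41 + 5665 = 5706)
1/(E(L) + N) = 1/(147 + 5706) = 1/5853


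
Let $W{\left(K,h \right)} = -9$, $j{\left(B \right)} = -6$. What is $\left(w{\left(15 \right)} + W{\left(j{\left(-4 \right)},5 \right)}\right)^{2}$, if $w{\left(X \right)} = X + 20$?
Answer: $676$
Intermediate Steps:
$w{\left(X \right)} = 20 + X$
$\left(w{\left(15 \right)} + W{\left(j{\left(-4 \right)},5 \right)}\right)^{2} = \left(\left(20 + 15\right) - 9\right)^{2} = \left(35 - 9\right)^{2} = 26^{2} = 676$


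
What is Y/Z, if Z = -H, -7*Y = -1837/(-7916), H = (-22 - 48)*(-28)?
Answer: 1837/108607520 ≈ 1.6914e-5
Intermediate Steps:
H = 1960 (H = -70*(-28) = 1960)
Y = -1837/55412 (Y = -(-1837)/(7*(-7916)) = -(-1837)*(-1)/(7*7916) = -⅐*1837/7916 = -1837/55412 ≈ -0.033152)
Z = -1960 (Z = -1*1960 = -1960)
Y/Z = -1837/55412/(-1960) = -1837/55412*(-1/1960) = 1837/108607520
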